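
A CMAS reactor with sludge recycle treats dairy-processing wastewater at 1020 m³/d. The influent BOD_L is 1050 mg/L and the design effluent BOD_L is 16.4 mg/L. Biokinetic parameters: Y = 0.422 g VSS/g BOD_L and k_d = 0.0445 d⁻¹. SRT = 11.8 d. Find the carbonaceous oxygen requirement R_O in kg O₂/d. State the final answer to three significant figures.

Observed yield with endogenous decay: Y_obs = Y / (1 + k_d·θ_c) = 0.422 / (1 + 0.0445 × 11.8) = 0.422 / 1.525 = 0.2767 g VSS/g BOD_L.
Mass of BOD_L removed per day: Q(S₀ − S) = 1020 × 1034 g/m³ = 1054 kg/d.
Net sludge production P_X = 0.2767 × 1054 = 291.7 kg VSS/d.
R_O = Q·(S₀ − S) − 1.42·P_X = 1054 − 1.42 × 291.7 = 640.0 kg O₂/d.

R_O ≈ 640 kg O₂/d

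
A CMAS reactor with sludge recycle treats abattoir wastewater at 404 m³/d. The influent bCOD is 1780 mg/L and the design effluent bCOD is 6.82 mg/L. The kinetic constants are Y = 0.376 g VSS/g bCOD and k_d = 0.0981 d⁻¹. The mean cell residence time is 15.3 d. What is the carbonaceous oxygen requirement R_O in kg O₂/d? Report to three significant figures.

R_O ≈ 563 kg O₂/d

Y_obs = Y / (1 + k_d θ_c) = 0.376 / (1 + 0.0981 × 15.3) = 0.376 / 2.501 = 0.1503.
Mass of bCOD removed per day: Q(S₀ − S) = 404 × 1773 g/m³ = 716.4 kg/d.
Net sludge production P_X = 0.1503 × 716.4 = 107.7 kg VSS/d.
R_O = Q·(S₀ − S) − 1.42·P_X = 716.4 − 1.42 × 107.7 = 563.4 kg O₂/d.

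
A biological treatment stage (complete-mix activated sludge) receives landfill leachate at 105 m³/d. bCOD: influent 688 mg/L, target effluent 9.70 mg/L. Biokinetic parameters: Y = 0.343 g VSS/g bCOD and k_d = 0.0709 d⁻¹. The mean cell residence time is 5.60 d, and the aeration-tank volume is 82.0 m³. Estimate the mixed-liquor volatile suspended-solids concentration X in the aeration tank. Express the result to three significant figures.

Solving the biomass balance for X: X = Y Q (S₀−S) θ_c / [V (1+k_d θ_c)] = 0.343 × 105 × (688 − 9.70) × 5.60 / [82.0 × (1 + 0.0709 × 5.60)] = 1194 mg/L.

X ≈ 1190 mg/L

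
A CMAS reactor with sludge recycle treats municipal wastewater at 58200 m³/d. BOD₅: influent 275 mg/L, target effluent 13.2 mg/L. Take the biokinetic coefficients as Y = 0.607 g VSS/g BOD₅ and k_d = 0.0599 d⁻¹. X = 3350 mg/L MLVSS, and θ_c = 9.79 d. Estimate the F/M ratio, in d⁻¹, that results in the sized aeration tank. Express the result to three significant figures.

Steady-state biomass mass balance: V·X·(1 + k_d·θ_c) = Y·Q·(S₀ − S)·θ_c, so V = 0.607 × 58200 × (275 − 13.2) × 9.79 / [3350 × (1 + 0.0599 × 9.79)] = 9.05×10^7 / 5315 = 17037 m³.
Food-to-microorganism ratio F/M = Q S₀ / (V X) = 58200 × 275 / (17037 × 3350) = 0.2804 d⁻¹.

F/M ≈ 0.280 d⁻¹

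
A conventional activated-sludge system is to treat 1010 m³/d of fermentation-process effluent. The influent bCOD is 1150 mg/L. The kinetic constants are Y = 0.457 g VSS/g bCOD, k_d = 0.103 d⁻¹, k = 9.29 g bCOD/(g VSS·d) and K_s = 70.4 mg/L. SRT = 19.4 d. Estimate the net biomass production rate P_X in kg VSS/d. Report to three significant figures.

Effluent substrate depends only on kinetics and SRT: S = K_s(1 + k_d θ_c) / [θ_c(Yk − k_d) − 1] = 70.4 × (1 + 0.103 × 19.4) / [19.4 × (0.457 × 9.29 − 0.103) − 1] = 211.1 / 79.37 = 2.660 mg/L.
Y_obs = Y / (1 + k_d θ_c) = 0.457 / (1 + 0.103 × 19.4) = 0.457 / 2.998 = 0.1524.
Q·(S₀ − S) = 1010 × (1150 − 2.66) × 10⁻³ = 1159 kg/d removed.
So the net sludge growth is P_X = 0.1524 × 1159 = 176.6 kg VSS/d.

P_X ≈ 177 kg VSS/d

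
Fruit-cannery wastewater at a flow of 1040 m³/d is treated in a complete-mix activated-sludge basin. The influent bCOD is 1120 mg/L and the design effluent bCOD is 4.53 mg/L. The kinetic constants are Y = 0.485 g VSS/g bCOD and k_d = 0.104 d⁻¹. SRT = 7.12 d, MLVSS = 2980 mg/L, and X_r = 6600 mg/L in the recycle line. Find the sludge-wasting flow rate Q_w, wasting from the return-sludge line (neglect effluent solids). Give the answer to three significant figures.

Q_w ≈ 49.0 m³/d

Steady-state biomass mass balance: V·X·(1 + k_d·θ_c) = Y·Q·(S₀ − S)·θ_c, so V = 0.485 × 1040 × (1120 − 4.53) × 7.12 / [2980 × (1 + 0.104 × 7.12)] = 4.01×10^6 / 5187 = 772.4 m³.
Q_w = (V·X)/(θ_c X_r) = 772.4 × 2980 / (7.12 × 6600) = 48.98 m³/d.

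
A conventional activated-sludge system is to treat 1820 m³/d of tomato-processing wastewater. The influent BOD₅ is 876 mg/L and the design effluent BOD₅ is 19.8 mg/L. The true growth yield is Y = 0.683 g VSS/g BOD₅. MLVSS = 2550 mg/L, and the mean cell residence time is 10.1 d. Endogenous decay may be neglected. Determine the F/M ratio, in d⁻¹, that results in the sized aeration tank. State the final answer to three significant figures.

With k_d = 0 the design equation reduces to V = Y Q (S₀−S) θ_c / X = 0.683 × 1820 × (876 − 19.8) × 10.1 / 2550 = 4215 m³.
Food-to-microorganism ratio F/M = Q S₀ / (V X) = 1820 × 876 / (4215 × 2550) = 0.1483 d⁻¹.

F/M ≈ 0.148 d⁻¹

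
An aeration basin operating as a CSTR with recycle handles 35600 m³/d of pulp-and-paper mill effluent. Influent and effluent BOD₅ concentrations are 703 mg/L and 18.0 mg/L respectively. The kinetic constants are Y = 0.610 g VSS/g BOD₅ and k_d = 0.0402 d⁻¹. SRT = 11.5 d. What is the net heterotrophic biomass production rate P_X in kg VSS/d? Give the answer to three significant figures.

P_X ≈ 10200 kg VSS/d

Correct the yield for decay: Y_obs = Y/(1 + k_d θ_c) = 0.610 / (1 + 0.0402 × 11.5) = 0.610 / 1.462 = 0.4172.
ΔS = 703 − 18.0 = 685.0 mg/L, so the substrate removal rate is 35600 × 685.0/1000 = 24386 kg BOD₅/d.
Biomass produced: P_X = Y_obs·Q·ΔS = 0.4172 × 24386 ≈ 10173 kg VSS/d.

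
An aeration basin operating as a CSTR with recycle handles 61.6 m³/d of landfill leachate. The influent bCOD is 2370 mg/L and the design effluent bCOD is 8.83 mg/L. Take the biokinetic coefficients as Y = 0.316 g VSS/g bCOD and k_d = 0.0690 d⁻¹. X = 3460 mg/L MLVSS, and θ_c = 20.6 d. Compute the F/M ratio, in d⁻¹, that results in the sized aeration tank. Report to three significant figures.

Rearranging the biomass balance for a CMAS with decay, V = Y·Q·ΔS·θ_c / [X·(1+k_d θ_c)] = 0.316 × 61.6 × (2370 − 8.83) × 20.6 / [3460 × (1 + 0.0690 × 20.6)] = 9.47×10^5 / 8378 = 113.0 m³.
Food-to-microorganism ratio F/M = Q S₀ / (V X) = 61.6 × 2370 / (113.0 × 3460) = 0.3734 d⁻¹.

F/M ≈ 0.373 d⁻¹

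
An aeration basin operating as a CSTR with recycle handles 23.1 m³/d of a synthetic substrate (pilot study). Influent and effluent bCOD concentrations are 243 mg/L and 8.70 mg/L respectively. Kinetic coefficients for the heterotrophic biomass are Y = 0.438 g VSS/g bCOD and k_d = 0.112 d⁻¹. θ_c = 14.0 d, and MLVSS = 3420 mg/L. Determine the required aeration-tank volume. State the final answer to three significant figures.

From the SRT design equation V = Y Q (S₀−S) θ_c / [X (1 + k_d θ_c)] = 0.438 × 23.1 × (243 − 8.70) × 14.0 / [3420 × (1 + 0.112 × 14.0)] = 3.32×10^4 / 8783 = 3.779 m³.

V ≈ 3.78 m³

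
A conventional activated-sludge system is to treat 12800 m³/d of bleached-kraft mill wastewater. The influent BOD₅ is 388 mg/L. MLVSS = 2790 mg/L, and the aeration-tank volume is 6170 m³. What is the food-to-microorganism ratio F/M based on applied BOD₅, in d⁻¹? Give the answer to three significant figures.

F/M = Q·S₀ / (V·X) = 12800 × 388 / (6170 × 2790) = 0.2885 g BOD₅·(g VSS·d)⁻¹.

F/M ≈ 0.289 d⁻¹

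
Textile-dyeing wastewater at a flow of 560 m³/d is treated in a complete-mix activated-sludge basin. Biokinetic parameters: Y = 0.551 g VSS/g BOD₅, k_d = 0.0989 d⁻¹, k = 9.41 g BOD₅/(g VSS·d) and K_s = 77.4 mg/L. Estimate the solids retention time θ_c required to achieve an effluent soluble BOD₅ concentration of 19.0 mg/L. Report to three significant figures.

θ_c ≈ 1.08 d

Specific growth rate at S = 19.0 mg/L: μ = YkS/(K_s+S) = 0.551·9.41·19.0/(77.4+19.0) = 1.022 d⁻¹.
1/θ_c = 1.022 − 0.0989 = 0.9230 d⁻¹, so θ_c = 1.083 d.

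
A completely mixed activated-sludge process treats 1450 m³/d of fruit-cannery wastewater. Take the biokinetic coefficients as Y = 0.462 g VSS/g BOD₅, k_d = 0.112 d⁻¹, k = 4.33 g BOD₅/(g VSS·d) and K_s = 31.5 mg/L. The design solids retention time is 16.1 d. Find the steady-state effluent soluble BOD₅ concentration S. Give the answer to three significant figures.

Effluent substrate depends only on kinetics and SRT: S = K_s(1 + k_d θ_c) / [θ_c(Yk − k_d) − 1] = 31.5 × (1 + 0.112 × 16.1) / [16.1 × (0.462 × 4.33 − 0.112) − 1] = 88.30 / 29.40 = 3.003 mg/L.

S ≈ 3.00 mg/L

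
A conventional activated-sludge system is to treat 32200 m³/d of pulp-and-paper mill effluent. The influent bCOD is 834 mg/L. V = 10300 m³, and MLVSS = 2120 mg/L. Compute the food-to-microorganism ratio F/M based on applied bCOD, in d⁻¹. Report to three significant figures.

F/M = Q·S₀ / (V·X) = 32200 × 834 / (10300 × 2120) = 1.230 g bCOD·(g VSS·d)⁻¹.

F/M ≈ 1.23 d⁻¹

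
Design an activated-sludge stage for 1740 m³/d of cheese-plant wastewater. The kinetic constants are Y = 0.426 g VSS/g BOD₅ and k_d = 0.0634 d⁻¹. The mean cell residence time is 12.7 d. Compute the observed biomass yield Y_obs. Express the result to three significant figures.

The observed yield is Y_obs = Y/(1 + k_d·θ_c) = 0.426 / (1 + 0.0634 × 12.7) = 0.426 / 1.805 = 0.2360 g VSS per g BOD₅ removed.

Y_obs ≈ 0.236 g VSS/g BOD₅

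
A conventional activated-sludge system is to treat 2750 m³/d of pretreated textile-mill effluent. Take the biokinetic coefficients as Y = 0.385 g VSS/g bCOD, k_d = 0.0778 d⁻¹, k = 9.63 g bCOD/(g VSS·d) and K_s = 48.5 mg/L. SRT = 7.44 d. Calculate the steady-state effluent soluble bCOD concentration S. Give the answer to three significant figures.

S ≈ 2.94 mg/L

For a completely mixed reactor with recycle the Lawrence–McCarty relation gives S = K_s·(1 + k_d·θ_c) / [θ_c·(Y·k − k_d) − 1] = 48.5 × (1 + 0.0778 × 7.44) / [7.44 × (0.385 × 9.63 − 0.0778) − 1] = 76.57 / 26.01 = 2.945 mg/L.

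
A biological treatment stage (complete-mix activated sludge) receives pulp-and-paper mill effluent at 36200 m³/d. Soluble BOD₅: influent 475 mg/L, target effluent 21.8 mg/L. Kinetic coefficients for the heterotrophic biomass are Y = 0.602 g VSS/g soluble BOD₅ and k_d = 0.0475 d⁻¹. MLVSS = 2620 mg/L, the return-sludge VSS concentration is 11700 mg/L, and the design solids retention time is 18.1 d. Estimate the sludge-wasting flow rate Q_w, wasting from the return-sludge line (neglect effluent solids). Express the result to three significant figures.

Q_w ≈ 454 m³/d

From the SRT design equation V = Y Q (S₀−S) θ_c / [X (1 + k_d θ_c)] = 0.602 × 36200 × (475 − 21.8) × 18.1 / [2620 × (1 + 0.0475 × 18.1)] = 1.79×10^8 / 4873 = 36687 m³.
θ_c = V·X/(Q_w·X_r) when wasting from the recycle, so Q_w = V·X/(θ_c·X_r) = 36687 × 2620 / (18.1 × 11700) = 453.9 m³/d.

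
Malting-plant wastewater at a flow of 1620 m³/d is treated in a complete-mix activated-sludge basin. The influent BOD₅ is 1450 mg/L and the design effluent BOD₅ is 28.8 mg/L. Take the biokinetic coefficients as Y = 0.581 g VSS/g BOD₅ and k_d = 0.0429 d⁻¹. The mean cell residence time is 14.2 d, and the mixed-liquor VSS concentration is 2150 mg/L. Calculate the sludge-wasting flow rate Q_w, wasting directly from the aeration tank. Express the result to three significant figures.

Rearranging the biomass balance for a CMAS with decay, V = Y·Q·ΔS·θ_c / [X·(1+k_d θ_c)] = 0.581 × 1620 × (1450 − 28.8) × 14.2 / [2150 × (1 + 0.0429 × 14.2)] = 1.9×10^7 / 3460 = 5490 m³.
With mixed-liquor wasting, θ_c = V/Q_w, so Q_w = V/θ_c = 5490/14.2 = 386.6 m³/d.

Q_w ≈ 387 m³/d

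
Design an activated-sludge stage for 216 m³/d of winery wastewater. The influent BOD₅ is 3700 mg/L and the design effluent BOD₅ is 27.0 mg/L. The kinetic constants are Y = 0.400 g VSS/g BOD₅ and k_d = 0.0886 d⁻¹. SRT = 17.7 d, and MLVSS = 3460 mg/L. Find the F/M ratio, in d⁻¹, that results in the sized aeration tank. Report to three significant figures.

Steady-state biomass mass balance: V·X·(1 + k_d·θ_c) = Y·Q·(S₀ − S)·θ_c, so V = 0.400 × 216 × (3700 − 27.0) × 17.7 / [3460 × (1 + 0.0886 × 17.7)] = 5.62×10^6 / 8886 = 632.1 m³.
F/M = Q·S₀ / (V·X) = 216 × 3700 / (632.1 × 3460) = 0.3654 g BOD₅·(g VSS·d)⁻¹.

F/M ≈ 0.365 d⁻¹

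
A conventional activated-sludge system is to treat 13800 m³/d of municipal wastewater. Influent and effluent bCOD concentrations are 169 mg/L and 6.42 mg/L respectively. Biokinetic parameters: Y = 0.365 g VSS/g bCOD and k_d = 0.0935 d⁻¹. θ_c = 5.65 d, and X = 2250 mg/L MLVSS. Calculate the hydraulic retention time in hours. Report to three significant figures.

τ ≈ 2.34 h

Steady-state biomass mass balance: V·X·(1 + k_d·θ_c) = Y·Q·(S₀ − S)·θ_c, so V = 0.365 × 13800 × (169 − 6.42) × 5.65 / [2250 × (1 + 0.0935 × 5.65)] = 4.63×10^6 / 3439 = 1346 m³.
HRT = V/Q = 1346 m³ / 13800 m³·d⁻¹ = 0.09750 d × 24 = 2.340 h.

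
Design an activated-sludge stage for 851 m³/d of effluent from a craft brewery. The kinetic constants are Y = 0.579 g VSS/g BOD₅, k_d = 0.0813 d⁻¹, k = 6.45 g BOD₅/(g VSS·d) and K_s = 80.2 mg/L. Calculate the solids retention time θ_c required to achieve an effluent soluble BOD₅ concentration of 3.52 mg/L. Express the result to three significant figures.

θ_c ≈ 13.2 d

From 1/θ_c = Y·k·S/(K_s + S) − k_d: Y·k·S/(K_s+S) = 0.579 × 6.45 × 3.52 / (80.2 + 3.52) = 0.1570 d⁻¹.
Then 1/θ_c = μ − k_d = 0.1570 − 0.0813 = 0.07572 d⁻¹, giving θ_c = 13.21 d.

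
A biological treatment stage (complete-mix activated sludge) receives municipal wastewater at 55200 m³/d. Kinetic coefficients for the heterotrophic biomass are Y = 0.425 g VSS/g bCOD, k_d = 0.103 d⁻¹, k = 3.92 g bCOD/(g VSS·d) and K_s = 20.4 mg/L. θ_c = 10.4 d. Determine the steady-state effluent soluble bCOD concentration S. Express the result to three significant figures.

From the Monod/SRT balance for a CMAS, S = K_s·(1+k_d θ_c)/[θ_c·(Y k − k_d) − 1] = 20.4 × (1 + 0.103 × 10.4) / [10.4 × (0.425 × 3.92 − 0.103) − 1] = 42.25 / 15.26 = 2.770 mg/L.

S ≈ 2.77 mg/L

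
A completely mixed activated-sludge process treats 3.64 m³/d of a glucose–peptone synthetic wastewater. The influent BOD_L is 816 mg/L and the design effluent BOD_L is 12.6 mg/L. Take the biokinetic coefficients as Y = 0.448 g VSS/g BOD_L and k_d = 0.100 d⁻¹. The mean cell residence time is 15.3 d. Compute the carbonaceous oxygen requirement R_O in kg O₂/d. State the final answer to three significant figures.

The observed yield is Y_obs = Y/(1 + k_d·θ_c) = 0.448 / (1 + 0.100 × 15.3) = 0.448 / 2.530 = 0.1771 g VSS per g BOD_L removed.
Substrate removed = Q·(S₀ − S) = 3.64 m³/d × (816 − 12.6) g/m³ = 2.92×10^3 g/d = 2.924 kg/d.
P_X = Y_obs·Q·(S₀ − S) = 0.1771 × 2.924 = 0.5178 kg VSS/d.
Carbonaceous O₂ demand = substrate oxidised − cell-mass equivalent = 2.924 − 1.42 × 0.5178 = 2.189 kg O₂/d.

R_O ≈ 2.19 kg O₂/d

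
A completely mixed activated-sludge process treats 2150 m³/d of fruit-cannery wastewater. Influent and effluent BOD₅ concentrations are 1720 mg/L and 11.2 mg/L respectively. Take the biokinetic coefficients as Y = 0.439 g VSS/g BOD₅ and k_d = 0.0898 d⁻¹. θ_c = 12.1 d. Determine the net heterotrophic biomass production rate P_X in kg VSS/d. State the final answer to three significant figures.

P_X ≈ 773 kg VSS/d

The observed yield is Y_obs = Y/(1 + k_d·θ_c) = 0.439 / (1 + 0.0898 × 12.1) = 0.439 / 2.087 = 0.2104 g VSS per g BOD₅ removed.
Q·(S₀ − S) = 2150 × (1720 − 11.2) × 10⁻³ = 3674 kg/d removed.
P_X = Y_obs · Q(S₀ − S) = 0.2104 × 3674 = 773.0 kg VSS/d.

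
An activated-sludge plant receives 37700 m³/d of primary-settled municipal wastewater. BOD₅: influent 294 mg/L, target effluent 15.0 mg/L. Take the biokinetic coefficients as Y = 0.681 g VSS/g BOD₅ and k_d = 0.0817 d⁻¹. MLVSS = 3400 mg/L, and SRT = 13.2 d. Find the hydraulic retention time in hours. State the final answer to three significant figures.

Rearranging the biomass balance for a CMAS with decay, V = Y·Q·ΔS·θ_c / [X·(1+k_d θ_c)] = 0.681 × 37700 × (294 − 15.0) × 13.2 / [3400 × (1 + 0.0817 × 13.2)] = 9.46×10^7 / 7067 = 13380 m³.
τ = V/Q = 13380/37700 = 0.3549 d, or 8.518 h.

τ ≈ 8.52 h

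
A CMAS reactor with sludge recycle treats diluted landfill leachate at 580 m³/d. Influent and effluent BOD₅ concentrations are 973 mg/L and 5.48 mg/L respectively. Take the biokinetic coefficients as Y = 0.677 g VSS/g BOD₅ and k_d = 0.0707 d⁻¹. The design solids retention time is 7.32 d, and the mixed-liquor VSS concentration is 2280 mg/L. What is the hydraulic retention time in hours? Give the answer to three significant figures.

τ ≈ 33.3 h

From the SRT design equation V = Y Q (S₀−S) θ_c / [X (1 + k_d θ_c)] = 0.677 × 580 × (973 − 5.48) × 7.32 / [2280 × (1 + 0.0707 × 7.32)] = 2.78×10^6 / 3460 = 803.7 m³.
Hydraulic retention time τ = V/Q = 803.7 / 580 = 1.386 d = 33.26 h.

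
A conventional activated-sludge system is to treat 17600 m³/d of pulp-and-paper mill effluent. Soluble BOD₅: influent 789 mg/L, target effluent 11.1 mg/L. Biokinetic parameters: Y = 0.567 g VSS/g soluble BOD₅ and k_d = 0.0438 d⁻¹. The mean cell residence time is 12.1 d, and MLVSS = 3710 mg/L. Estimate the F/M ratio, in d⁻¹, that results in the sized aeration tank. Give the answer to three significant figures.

From the SRT design equation V = Y Q (S₀−S) θ_c / [X (1 + k_d θ_c)] = 0.567 × 17600 × (789 − 11.1) × 12.1 / [3710 × (1 + 0.0438 × 12.1)] = 9.39×10^7 / 5676 = 16548 m³.
Food-to-microorganism ratio F/M = Q S₀ / (V X) = 17600 × 789 / (16548 × 3710) = 0.2262 d⁻¹.

F/M ≈ 0.226 d⁻¹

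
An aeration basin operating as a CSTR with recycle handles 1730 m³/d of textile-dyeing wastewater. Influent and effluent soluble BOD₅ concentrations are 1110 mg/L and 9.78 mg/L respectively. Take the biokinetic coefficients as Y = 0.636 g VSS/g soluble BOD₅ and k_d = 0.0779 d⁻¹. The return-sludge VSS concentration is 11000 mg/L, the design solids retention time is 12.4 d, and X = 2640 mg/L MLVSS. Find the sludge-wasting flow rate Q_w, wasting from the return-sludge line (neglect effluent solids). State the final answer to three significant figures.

Q_w ≈ 56.0 m³/d

Steady-state biomass mass balance: V·X·(1 + k_d·θ_c) = Y·Q·(S₀ − S)·θ_c, so V = 0.636 × 1730 × (1110 − 9.78) × 12.4 / [2640 × (1 + 0.0779 × 12.4)] = 1.5×10^7 / 5190 = 2892 m³.
Q_w = (V·X)/(θ_c X_r) = 2892 × 2640 / (12.4 × 11000) = 55.98 m³/d.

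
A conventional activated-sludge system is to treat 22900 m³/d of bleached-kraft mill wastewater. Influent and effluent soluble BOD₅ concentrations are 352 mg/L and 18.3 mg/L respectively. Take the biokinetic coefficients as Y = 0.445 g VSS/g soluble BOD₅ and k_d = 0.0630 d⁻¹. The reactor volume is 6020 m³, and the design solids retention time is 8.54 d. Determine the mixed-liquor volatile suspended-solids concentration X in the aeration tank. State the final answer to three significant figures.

From V·X·(1 + k_d·θ_c) = Y·Q·(S₀ − S)·θ_c: X = 0.445 × 22900 × (352 − 18.3) × 8.54 / [6020 × (1 + 0.0630 × 8.54)] = 3137 mg/L.

X ≈ 3140 mg/L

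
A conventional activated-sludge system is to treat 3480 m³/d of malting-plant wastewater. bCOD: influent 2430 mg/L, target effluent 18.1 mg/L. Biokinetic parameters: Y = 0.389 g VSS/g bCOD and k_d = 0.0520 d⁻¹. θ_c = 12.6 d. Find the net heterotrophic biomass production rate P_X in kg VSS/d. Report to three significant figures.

P_X ≈ 1970 kg VSS/d

Correct the yield for decay: Y_obs = Y/(1 + k_d θ_c) = 0.389 / (1 + 0.0520 × 12.6) = 0.389 / 1.655 = 0.2350.
Mass of bCOD removed per day: Q(S₀ − S) = 3480 × 2412 g/m³ = 8393 kg/d.
P_X = Y_obs · Q(S₀ − S) = 0.2350 × 8393 = 1973 kg VSS/d.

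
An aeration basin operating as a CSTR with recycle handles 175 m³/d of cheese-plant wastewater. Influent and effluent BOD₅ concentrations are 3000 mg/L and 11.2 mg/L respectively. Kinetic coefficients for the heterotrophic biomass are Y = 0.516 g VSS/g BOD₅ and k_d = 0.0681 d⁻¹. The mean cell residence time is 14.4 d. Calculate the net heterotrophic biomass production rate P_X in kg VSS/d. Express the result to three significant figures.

P_X ≈ 136 kg VSS/d

The observed yield is Y_obs = Y/(1 + k_d·θ_c) = 0.516 / (1 + 0.0681 × 14.4) = 0.516 / 1.981 = 0.2605 g VSS per g BOD₅ removed.
Mass of BOD₅ removed per day: Q(S₀ − S) = 175 × 2989 g/m³ = 523.0 kg/d.
Biomass produced: P_X = Y_obs·Q·ΔS = 0.2605 × 523.0 ≈ 136.3 kg VSS/d.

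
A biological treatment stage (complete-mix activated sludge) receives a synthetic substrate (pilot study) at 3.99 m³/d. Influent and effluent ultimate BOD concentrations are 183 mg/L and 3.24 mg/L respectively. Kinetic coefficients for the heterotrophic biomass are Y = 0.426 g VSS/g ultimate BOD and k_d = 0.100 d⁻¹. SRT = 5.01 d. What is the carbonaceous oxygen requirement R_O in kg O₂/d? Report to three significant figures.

R_O ≈ 0.428 kg O₂/d

Observed yield with endogenous decay: Y_obs = Y / (1 + k_d·θ_c) = 0.426 / (1 + 0.100 × 5.01) = 0.426 / 1.501 = 0.2838 g VSS/g ultimate BOD.
ΔS = 183 − 3.24 = 179.8 mg/L, so the substrate removal rate is 3.99 × 179.8/1000 = 0.7172 kg ultimate BOD/d.
P_X = Y_obs·Q·(S₀ − S) = 0.2838 × 0.7172 = 0.2036 kg VSS/d.
Carbonaceous O₂ demand = substrate oxidised − cell-mass equivalent = 0.7172 − 1.42 × 0.2036 = 0.4282 kg O₂/d.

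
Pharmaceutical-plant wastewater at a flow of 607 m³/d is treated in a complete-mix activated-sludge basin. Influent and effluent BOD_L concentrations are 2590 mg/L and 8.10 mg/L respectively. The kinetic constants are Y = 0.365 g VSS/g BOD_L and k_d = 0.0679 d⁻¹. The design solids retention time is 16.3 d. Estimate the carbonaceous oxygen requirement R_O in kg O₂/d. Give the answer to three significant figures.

R_O ≈ 1180 kg O₂/d

Correct the yield for decay: Y_obs = Y/(1 + k_d θ_c) = 0.365 / (1 + 0.0679 × 16.3) = 0.365 / 2.107 = 0.1733.
Substrate removed = Q·(S₀ − S) = 607 m³/d × (2590 − 8.10) g/m³ = 1.57×10^6 g/d = 1567 kg/d.
P_X = Y_obs·Q·(S₀ − S) = 0.1733 × 1567 = 271.5 kg VSS/d.
Carbonaceous O₂ demand = substrate oxidised − cell-mass equivalent = 1567 − 1.42 × 271.5 = 1182 kg O₂/d.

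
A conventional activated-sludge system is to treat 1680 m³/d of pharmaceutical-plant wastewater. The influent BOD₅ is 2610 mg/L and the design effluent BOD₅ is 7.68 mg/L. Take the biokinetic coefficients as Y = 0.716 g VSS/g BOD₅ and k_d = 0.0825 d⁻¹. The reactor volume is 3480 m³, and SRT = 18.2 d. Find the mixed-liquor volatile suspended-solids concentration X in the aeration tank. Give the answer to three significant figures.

X ≈ 6540 mg/L

From V·X·(1 + k_d·θ_c) = Y·Q·(S₀ − S)·θ_c: X = 0.716 × 1680 × (2610 − 7.68) × 18.2 / [3480 × (1 + 0.0825 × 18.2)] = 6544 mg/L.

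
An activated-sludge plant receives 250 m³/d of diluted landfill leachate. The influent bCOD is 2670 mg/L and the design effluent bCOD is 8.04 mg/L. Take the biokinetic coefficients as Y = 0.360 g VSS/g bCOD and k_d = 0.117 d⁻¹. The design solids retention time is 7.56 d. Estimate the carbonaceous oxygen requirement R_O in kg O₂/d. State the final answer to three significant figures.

Correct the yield for decay: Y_obs = Y/(1 + k_d θ_c) = 0.360 / (1 + 0.117 × 7.56) = 0.360 / 1.885 = 0.1910.
Substrate removed = Q·(S₀ − S) = 250 m³/d × (2670 − 8.04) g/m³ = 6.65×10^5 g/d = 665.5 kg/d.
P_X = Y_obs·Q·(S₀ − S) = 0.1910 × 665.5 = 127.1 kg VSS/d.
R_O = Q·ΔS − 1.42 P_X = 665.5 − 180.5 = 485.0 kg O₂/d.

R_O ≈ 485 kg O₂/d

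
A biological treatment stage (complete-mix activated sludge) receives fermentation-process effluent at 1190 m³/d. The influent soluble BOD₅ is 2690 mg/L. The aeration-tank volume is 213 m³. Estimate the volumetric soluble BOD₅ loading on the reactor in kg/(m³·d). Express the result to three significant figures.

L_v = Q S₀ / V = 1190 × 2690 × 10⁻³ / 213.0 = 15.03 kg/(m³·d).

L_v ≈ 15.0 kg soluble BOD₅/(m³·d)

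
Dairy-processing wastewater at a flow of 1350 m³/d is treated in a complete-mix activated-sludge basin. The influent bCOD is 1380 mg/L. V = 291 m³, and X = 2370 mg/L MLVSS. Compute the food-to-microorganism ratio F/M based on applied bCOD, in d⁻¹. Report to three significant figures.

F/M = Q·S₀ / (V·X) = 1350 × 1380 / (291.0 × 2370) = 2.701 g bCOD·(g VSS·d)⁻¹.

F/M ≈ 2.70 d⁻¹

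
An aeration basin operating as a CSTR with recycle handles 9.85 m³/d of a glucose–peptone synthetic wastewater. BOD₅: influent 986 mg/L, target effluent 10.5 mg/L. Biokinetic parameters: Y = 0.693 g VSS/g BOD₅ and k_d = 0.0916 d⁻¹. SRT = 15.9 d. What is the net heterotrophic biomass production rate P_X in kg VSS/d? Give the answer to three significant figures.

P_X ≈ 2.71 kg VSS/d

Observed yield with endogenous decay: Y_obs = Y / (1 + k_d·θ_c) = 0.693 / (1 + 0.0916 × 15.9) = 0.693 / 2.456 = 0.2821 g VSS/g BOD₅.
Q·(S₀ − S) = 9.85 × (986 − 10.5) × 10⁻³ = 9.609 kg/d removed.
So the net sludge growth is P_X = 0.2821 × 9.609 = 2.711 kg VSS/d.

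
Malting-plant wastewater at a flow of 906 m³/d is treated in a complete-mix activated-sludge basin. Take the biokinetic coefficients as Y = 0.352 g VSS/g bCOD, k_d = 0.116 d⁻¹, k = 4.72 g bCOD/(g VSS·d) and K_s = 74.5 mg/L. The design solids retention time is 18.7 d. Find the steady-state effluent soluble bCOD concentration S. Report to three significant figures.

S ≈ 8.46 mg/L

From the Monod/SRT balance for a CMAS, S = K_s·(1+k_d θ_c)/[θ_c·(Y k − k_d) − 1] = 74.5 × (1 + 0.116 × 18.7) / [18.7 × (0.352 × 4.72 − 0.116) − 1] = 236.1 / 27.90 = 8.463 mg/L.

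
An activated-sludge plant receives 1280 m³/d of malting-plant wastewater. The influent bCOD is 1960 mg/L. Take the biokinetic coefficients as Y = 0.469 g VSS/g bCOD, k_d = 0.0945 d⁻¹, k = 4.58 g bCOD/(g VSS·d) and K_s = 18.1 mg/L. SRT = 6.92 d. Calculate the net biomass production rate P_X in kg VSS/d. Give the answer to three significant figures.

From the Monod/SRT balance for a CMAS, S = K_s·(1+k_d θ_c)/[θ_c·(Y k − k_d) − 1] = 18.1 × (1 + 0.0945 × 6.92) / [6.92 × (0.469 × 4.58 − 0.0945) − 1] = 29.94 / 13.21 = 2.266 mg/L.
Correct the yield for decay: Y_obs = Y/(1 + k_d θ_c) = 0.469 / (1 + 0.0945 × 6.92) = 0.469 / 1.654 = 0.2836.
Q·(S₀ − S) = 1280 × (1960 − 2.27) × 10⁻³ = 2506 kg/d removed.
Net biomass production P_X = Y_obs × Q·(S₀ − S) = 0.2836 × 2506 = 710.6 kg VSS/d.

P_X ≈ 711 kg VSS/d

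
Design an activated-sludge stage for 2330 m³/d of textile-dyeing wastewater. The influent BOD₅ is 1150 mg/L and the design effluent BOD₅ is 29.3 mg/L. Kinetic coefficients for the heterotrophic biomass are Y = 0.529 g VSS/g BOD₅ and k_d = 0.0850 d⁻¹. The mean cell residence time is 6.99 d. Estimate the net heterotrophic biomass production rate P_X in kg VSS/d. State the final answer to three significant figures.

P_X ≈ 867 kg VSS/d

The observed yield is Y_obs = Y/(1 + k_d·θ_c) = 0.529 / (1 + 0.0850 × 6.99) = 0.529 / 1.594 = 0.3318 g VSS per g BOD₅ removed.
Q·(S₀ − S) = 2330 × (1150 − 29.3) × 10⁻³ = 2611 kg/d removed.
Net biomass production P_X = Y_obs × Q·(S₀ − S) = 0.3318 × 2611 = 866.5 kg VSS/d.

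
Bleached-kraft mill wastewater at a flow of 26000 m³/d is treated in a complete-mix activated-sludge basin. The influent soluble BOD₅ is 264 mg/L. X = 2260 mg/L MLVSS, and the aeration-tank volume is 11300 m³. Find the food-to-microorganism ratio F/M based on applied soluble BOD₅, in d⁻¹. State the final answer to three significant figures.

F/M = Q·S₀ / (V·X) = 26000 × 264 / (11300 × 2260) = 0.2688 g soluble BOD₅·(g VSS·d)⁻¹.

F/M ≈ 0.269 d⁻¹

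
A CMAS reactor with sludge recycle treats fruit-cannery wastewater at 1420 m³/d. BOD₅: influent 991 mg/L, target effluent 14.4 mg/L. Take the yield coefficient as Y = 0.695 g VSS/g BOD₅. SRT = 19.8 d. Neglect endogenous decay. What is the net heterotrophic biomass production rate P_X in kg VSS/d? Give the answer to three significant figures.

P_X ≈ 964 kg VSS/d

With endogenous decay neglected, the observed yield equals the true yield: Y_obs = Y = 0.695 g VSS/g BOD₅.
Mass of BOD₅ removed per day: Q(S₀ − S) = 1420 × 976.6 g/m³ = 1387 kg/d.
P_X = Y_obs · Q(S₀ − S) = 0.6950 × 1387 = 963.8 kg VSS/d.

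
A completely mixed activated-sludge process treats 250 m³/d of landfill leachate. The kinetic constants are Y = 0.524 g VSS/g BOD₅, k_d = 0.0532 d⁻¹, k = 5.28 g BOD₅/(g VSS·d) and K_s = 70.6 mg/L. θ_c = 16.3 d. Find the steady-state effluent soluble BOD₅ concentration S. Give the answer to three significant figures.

S ≈ 3.05 mg/L

From the Monod/SRT balance for a CMAS, S = K_s·(1+k_d θ_c)/[θ_c·(Y k − k_d) − 1] = 70.6 × (1 + 0.0532 × 16.3) / [16.3 × (0.524 × 5.28 − 0.0532) − 1] = 131.8 / 43.23 = 3.049 mg/L.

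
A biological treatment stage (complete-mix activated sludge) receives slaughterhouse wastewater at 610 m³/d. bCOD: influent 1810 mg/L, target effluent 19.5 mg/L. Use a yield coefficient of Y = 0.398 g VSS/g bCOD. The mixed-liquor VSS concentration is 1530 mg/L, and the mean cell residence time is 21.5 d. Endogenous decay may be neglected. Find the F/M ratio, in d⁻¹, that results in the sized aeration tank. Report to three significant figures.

Biomass mass balance (decay neglected): V·X = Y·Q·(S₀ − S)·θ_c, so V = 0.398 × 610 × (1810 − 19.5) × 21.5 / 1530 = 6108 m³.
F/M = applied load / biomass = Q·S₀/(V·X) = 610 × 1810 / (6108 × 1530) = 0.1181 d⁻¹.

F/M ≈ 0.118 d⁻¹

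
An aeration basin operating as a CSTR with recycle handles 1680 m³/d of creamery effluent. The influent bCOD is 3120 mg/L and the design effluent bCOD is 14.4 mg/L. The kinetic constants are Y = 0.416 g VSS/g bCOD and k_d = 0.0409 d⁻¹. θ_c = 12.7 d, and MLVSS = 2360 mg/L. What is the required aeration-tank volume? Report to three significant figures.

V ≈ 7690 m³

Steady-state biomass mass balance: V·X·(1 + k_d·θ_c) = Y·Q·(S₀ − S)·θ_c, so V = 0.416 × 1680 × (3120 − 14.4) × 12.7 / [2360 × (1 + 0.0409 × 12.7)] = 2.76×10^7 / 3586 = 7687 m³.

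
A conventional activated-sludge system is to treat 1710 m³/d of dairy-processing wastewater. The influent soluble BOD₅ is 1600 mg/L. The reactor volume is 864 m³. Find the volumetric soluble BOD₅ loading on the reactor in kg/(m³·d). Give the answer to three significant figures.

L_v ≈ 3.17 kg soluble BOD₅/(m³·d)

L_v = Q S₀ / V = 1710 × 1600 × 10⁻³ / 864.0 = 3.167 kg/(m³·d).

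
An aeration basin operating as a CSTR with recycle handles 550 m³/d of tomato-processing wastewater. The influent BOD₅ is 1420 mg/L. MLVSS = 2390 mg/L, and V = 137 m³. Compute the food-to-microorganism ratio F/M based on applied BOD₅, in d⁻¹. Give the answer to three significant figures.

F/M = applied load / biomass = Q·S₀/(V·X) = 550 × 1420 / (137.0 × 2390) = 2.385 d⁻¹.

F/M ≈ 2.39 d⁻¹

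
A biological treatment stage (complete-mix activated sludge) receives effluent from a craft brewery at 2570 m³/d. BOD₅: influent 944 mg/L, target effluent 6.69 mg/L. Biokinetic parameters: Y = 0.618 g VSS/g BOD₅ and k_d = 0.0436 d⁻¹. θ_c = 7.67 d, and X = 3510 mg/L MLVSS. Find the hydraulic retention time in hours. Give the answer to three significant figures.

τ ≈ 22.8 h

Steady-state biomass mass balance: V·X·(1 + k_d·θ_c) = Y·Q·(S₀ − S)·θ_c, so V = 0.618 × 2570 × (944 − 6.69) × 7.67 / [3510 × (1 + 0.0436 × 7.67)] = 1.14×10^7 / 4684 = 2438 m³.
τ = V/Q = 2438/2570 = 0.9486 d, or 22.77 h.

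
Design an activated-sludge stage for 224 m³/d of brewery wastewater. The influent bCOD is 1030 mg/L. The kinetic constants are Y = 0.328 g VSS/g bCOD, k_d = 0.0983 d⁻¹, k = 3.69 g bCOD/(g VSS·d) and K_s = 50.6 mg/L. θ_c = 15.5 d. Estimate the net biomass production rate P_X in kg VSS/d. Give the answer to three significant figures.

For a completely mixed reactor with recycle the Lawrence–McCarty relation gives S = K_s·(1 + k_d·θ_c) / [θ_c·(Y·k − k_d) − 1] = 50.6 × (1 + 0.0983 × 15.5) / [15.5 × (0.328 × 3.69 − 0.0983) − 1] = 127.7 / 16.24 = 7.865 mg/L.
Y_obs = Y / (1 + k_d θ_c) = 0.328 / (1 + 0.0983 × 15.5) = 0.328 / 2.524 = 0.1300.
Mass of bCOD removed per day: Q(S₀ − S) = 224 × 1022 g/m³ = 229.0 kg/d.
Biomass produced: P_X = Y_obs·Q·ΔS = 0.1300 × 229.0 ≈ 29.76 kg VSS/d.

P_X ≈ 29.8 kg VSS/d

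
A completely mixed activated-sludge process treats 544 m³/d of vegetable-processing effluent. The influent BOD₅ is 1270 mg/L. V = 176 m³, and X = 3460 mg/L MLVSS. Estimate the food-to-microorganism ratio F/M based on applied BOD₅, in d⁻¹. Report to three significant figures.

F/M ≈ 1.13 d⁻¹

F/M = Q·S₀ / (V·X) = 544 × 1270 / (176.0 × 3460) = 1.135 g BOD₅·(g VSS·d)⁻¹.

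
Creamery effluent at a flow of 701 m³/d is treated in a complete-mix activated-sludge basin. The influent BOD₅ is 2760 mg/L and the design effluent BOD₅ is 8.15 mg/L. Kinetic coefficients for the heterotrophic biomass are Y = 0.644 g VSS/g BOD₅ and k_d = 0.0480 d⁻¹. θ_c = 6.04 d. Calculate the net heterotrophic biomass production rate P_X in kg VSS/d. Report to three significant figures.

Y_obs = Y / (1 + k_d θ_c) = 0.644 / (1 + 0.0480 × 6.04) = 0.644 / 1.290 = 0.4993.
ΔS = 2760 − 8.15 = 2752 mg/L, so the substrate removal rate is 701 × 2752/1000 = 1929 kg BOD₅/d.
Net biomass production P_X = Y_obs × Q·(S₀ − S) = 0.4993 × 1929 = 963.1 kg VSS/d.

P_X ≈ 963 kg VSS/d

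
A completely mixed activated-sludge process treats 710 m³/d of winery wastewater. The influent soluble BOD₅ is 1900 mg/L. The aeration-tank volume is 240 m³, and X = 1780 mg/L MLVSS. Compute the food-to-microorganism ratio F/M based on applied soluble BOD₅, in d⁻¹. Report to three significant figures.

F/M = applied load / biomass = Q·S₀/(V·X) = 710 × 1900 / (240.0 × 1780) = 3.158 d⁻¹.

F/M ≈ 3.16 d⁻¹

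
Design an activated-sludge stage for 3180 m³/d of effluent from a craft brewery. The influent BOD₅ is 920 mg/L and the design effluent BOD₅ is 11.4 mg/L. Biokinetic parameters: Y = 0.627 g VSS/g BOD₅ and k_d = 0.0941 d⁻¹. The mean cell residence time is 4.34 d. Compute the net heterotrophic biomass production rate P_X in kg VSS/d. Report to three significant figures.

Observed yield with endogenous decay: Y_obs = Y / (1 + k_d·θ_c) = 0.627 / (1 + 0.0941 × 4.34) = 0.627 / 1.408 = 0.4452 g VSS/g BOD₅.
ΔS = 920 − 11.4 = 908.6 mg/L, so the substrate removal rate is 3180 × 908.6/1000 = 2889 kg BOD₅/d.
So the net sludge growth is P_X = 0.4452 × 2889 = 1286 kg VSS/d.

P_X ≈ 1290 kg VSS/d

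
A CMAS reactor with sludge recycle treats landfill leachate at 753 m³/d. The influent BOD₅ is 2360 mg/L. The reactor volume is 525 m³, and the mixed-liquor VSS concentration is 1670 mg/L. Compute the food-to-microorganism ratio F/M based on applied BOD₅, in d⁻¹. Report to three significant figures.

Food-to-microorganism ratio F/M = Q S₀ / (V X) = 753 × 2360 / (525.0 × 1670) = 2.027 d⁻¹.

F/M ≈ 2.03 d⁻¹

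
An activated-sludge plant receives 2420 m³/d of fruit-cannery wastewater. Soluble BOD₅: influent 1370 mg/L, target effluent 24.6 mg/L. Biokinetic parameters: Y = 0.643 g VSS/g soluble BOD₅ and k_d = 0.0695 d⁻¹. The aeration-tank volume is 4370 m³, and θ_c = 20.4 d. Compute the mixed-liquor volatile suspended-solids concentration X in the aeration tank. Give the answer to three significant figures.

X ≈ 4040 mg/L

Solving the biomass balance for X: X = Y Q (S₀−S) θ_c / [V (1+k_d θ_c)] = 0.643 × 2420 × (1370 − 24.6) × 20.4 / [4370 × (1 + 0.0695 × 20.4)] = 4042 mg/L.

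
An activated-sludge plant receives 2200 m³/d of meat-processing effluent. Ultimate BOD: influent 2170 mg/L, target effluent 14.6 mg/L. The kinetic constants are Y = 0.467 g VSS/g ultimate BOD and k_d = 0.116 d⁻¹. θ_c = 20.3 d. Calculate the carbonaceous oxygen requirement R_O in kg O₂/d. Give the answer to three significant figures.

Y_obs = Y / (1 + k_d θ_c) = 0.467 / (1 + 0.116 × 20.3) = 0.467 / 3.355 = 0.1392.
Mass of ultimate BOD removed per day: Q(S₀ − S) = 2200 × 2155 g/m³ = 4742 kg/d.
Net sludge production P_X = 0.1392 × 4742 = 660.1 kg VSS/d.
R_O = Q·ΔS − 1.42 P_X = 4742 − 937.3 = 3805 kg O₂/d.

R_O ≈ 3800 kg O₂/d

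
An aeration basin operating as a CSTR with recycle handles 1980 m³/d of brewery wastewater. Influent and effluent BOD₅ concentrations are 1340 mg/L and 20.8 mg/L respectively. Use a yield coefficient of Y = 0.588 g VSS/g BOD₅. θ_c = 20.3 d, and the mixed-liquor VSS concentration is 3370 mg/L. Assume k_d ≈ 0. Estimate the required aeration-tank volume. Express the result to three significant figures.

With k_d = 0 the design equation reduces to V = Y Q (S₀−S) θ_c / X = 0.588 × 1980 × (1340 − 20.8) × 20.3 / 3370 = 9252 m³.

V ≈ 9250 m³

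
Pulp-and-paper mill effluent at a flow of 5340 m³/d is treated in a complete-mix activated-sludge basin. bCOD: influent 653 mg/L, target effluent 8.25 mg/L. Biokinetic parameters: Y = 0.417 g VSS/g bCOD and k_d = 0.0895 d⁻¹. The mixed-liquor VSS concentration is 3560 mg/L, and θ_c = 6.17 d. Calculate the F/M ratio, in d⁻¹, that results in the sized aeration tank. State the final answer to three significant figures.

Rearranging the biomass balance for a CMAS with decay, V = Y·Q·ΔS·θ_c / [X·(1+k_d θ_c)] = 0.417 × 5340 × (653 − 8.25) × 6.17 / [3560 × (1 + 0.0895 × 6.17)] = 8.86×10^6 / 5526 = 1603 m³.
F/M = Q·S₀ / (V·X) = 5340 × 653 / (1603 × 3560) = 0.6110 g bCOD·(g VSS·d)⁻¹.

F/M ≈ 0.611 d⁻¹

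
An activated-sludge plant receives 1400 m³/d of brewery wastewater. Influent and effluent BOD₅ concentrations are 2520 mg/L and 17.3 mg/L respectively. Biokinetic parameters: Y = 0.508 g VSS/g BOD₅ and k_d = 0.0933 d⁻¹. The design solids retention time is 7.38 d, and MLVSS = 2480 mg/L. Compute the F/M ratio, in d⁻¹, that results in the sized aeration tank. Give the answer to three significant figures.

Rearranging the biomass balance for a CMAS with decay, V = Y·Q·ΔS·θ_c / [X·(1+k_d θ_c)] = 0.508 × 1400 × (2520 − 17.3) × 7.38 / [2480 × (1 + 0.0933 × 7.38)] = 1.31×10^7 / 4188 = 3137 m³.
F/M = Q·S₀ / (V·X) = 1400 × 2520 / (3137 × 2480) = 0.4535 g BOD₅·(g VSS·d)⁻¹.

F/M ≈ 0.454 d⁻¹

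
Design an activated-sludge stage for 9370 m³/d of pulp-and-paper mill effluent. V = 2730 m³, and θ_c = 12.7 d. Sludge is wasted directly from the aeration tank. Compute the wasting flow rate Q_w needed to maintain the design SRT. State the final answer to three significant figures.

For wasting at MLVSS concentration, Q_w = V/θ_c = 2730/12.7 = 215.0 m³/d.

Q_w ≈ 215 m³/d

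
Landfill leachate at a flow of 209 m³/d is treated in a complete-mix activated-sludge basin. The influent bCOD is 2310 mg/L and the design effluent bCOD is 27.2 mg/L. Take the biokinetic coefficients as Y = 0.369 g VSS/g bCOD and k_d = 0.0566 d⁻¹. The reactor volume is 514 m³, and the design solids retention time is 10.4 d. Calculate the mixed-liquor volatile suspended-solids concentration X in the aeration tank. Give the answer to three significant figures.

X ≈ 2240 mg/L

Solving the biomass balance for X: X = Y Q (S₀−S) θ_c / [V (1+k_d θ_c)] = 0.369 × 209 × (2310 − 27.2) × 10.4 / [514 × (1 + 0.0566 × 10.4)] = 2242 mg/L.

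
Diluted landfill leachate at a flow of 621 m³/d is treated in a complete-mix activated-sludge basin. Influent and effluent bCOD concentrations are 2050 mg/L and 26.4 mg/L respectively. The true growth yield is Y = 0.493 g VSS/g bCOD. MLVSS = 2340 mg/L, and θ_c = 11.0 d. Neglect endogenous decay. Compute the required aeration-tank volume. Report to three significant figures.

V ≈ 2910 m³

V·X = Y·Q·ΔS·θ_c gives V = 0.493 × 621 × (2050 − 26.4) × 11.0 / 2340 = 2912 m³.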